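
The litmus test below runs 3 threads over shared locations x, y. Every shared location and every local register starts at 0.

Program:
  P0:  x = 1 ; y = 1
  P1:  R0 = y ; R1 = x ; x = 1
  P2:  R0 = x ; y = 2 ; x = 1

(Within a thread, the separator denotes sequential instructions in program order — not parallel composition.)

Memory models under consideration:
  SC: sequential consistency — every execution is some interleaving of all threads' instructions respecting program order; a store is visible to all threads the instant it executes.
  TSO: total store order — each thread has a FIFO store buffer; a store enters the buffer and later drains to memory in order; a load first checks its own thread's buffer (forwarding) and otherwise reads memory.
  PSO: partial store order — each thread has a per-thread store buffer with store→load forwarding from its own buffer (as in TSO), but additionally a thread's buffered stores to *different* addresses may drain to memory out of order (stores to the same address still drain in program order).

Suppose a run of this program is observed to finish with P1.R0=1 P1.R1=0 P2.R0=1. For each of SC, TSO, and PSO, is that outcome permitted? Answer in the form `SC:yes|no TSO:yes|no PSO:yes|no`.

SC:no TSO:no PSO:yes

outcome vector order: (P1.R0,P1.R1,P2.R0)
SC: 9 outcomes — {<0 0 0> <0 0 1> <0 1 0> <0 1 1> <1 1 0> <1 1 1> <2 0 0> <2 1 0> <2 1 1>}
TSO: 9 outcomes — {<0 0 0> <0 0 1> <0 1 0> <0 1 1> <1 1 0> <1 1 1> <2 0 0> <2 1 0> <2 1 1>}
PSO: 11 outcomes — {<0 0 0> <0 0 1> <0 1 0> <0 1 1> <1 0 0> <1 0 1> <1 1 0> <1 1 1> <2 0 0> <2 1 0> <2 1 1>}
target <1 0 1> ∈ {PSO}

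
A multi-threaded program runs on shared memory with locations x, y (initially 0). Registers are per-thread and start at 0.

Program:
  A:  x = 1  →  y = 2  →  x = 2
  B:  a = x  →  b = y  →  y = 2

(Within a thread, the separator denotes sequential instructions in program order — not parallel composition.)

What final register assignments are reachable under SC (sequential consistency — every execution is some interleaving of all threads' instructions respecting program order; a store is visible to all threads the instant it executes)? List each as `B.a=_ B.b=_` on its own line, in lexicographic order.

outcome vector order: (B.a,B.b)
|SC outcomes| = 5

B.a=0 B.b=0
B.a=0 B.b=2
B.a=1 B.b=0
B.a=1 B.b=2
B.a=2 B.b=2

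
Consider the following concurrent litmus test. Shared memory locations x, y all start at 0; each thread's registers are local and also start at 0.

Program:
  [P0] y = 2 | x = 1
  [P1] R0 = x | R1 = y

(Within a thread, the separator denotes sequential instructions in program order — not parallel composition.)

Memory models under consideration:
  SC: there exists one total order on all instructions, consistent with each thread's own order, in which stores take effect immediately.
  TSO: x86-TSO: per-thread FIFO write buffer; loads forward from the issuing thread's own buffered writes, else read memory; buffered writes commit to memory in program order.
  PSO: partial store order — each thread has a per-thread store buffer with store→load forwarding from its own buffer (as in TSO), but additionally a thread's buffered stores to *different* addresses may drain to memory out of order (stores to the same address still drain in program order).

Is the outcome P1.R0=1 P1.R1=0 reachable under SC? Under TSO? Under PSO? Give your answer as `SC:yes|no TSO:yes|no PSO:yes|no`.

SC:no TSO:no PSO:yes

outcome vector order: (P1.R0,P1.R1)
SC (3): <0 0>, <0 2>, <1 2>
TSO (3): <0 0>, <0 2>, <1 2>
PSO (4): <0 0>, <0 2>, <1 0>, <1 2>
target <1 0> ∈ {PSO}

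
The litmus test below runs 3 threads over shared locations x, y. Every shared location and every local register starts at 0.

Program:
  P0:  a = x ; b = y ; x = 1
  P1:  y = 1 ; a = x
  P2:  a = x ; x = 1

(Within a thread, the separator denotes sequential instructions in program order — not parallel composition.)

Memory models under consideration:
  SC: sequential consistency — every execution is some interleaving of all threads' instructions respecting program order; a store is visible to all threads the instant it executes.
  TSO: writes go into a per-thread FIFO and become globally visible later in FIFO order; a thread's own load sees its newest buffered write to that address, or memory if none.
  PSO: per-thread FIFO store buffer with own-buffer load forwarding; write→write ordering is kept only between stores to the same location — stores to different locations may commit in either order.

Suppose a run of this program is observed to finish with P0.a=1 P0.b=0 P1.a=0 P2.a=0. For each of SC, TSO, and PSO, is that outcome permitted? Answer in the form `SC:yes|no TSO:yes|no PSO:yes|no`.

SC:no TSO:yes PSO:yes

outcome vector order: (P0.a,P0.b,P1.a,P2.a)
SC: 11 outcomes — {0000, 0001, 0010, 0011, 0100, 0101, 0110, 0111, 1010, 1100, 1110}
TSO: 12 outcomes — {0000, 0001, 0010, 0011, 0100, 0101, 0110, 0111, 1000, 1010, 1100, 1110}
PSO: 12 outcomes — {0000, 0001, 0010, 0011, 0100, 0101, 0110, 0111, 1000, 1010, 1100, 1110}
target 1000 ∈ {TSO,PSO}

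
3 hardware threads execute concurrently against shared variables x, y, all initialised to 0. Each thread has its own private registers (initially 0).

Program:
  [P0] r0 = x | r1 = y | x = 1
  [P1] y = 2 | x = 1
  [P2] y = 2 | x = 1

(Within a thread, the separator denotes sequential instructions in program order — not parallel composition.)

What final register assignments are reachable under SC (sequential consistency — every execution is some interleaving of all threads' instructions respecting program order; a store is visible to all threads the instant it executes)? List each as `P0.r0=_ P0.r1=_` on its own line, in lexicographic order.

P0.r0=0 P0.r1=0
P0.r0=0 P0.r1=2
P0.r0=1 P0.r1=2

outcome vector order: (P0.r0,P0.r1)
|SC outcomes| = 3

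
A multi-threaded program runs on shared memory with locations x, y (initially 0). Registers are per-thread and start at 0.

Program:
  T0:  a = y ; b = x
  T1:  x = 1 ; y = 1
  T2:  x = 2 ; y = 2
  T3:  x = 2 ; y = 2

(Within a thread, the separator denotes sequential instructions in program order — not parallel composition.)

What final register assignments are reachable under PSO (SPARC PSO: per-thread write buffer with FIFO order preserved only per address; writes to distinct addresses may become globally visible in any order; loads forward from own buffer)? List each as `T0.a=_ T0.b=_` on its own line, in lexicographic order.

T0.a=0 T0.b=0
T0.a=0 T0.b=1
T0.a=0 T0.b=2
T0.a=1 T0.b=0
T0.a=1 T0.b=1
T0.a=1 T0.b=2
T0.a=2 T0.b=0
T0.a=2 T0.b=1
T0.a=2 T0.b=2

outcome vector order: (T0.a,T0.b)
|PSO outcomes| = 9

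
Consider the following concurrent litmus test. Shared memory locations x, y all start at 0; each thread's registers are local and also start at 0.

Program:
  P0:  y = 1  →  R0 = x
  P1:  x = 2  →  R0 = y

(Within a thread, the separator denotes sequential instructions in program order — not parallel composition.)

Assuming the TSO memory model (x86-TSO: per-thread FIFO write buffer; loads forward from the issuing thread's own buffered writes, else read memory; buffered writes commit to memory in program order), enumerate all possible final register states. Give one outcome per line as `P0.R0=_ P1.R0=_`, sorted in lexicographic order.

outcome vector order: (P0.R0,P1.R0)
|TSO outcomes| = 4

P0.R0=0 P1.R0=0
P0.R0=0 P1.R0=1
P0.R0=2 P1.R0=0
P0.R0=2 P1.R0=1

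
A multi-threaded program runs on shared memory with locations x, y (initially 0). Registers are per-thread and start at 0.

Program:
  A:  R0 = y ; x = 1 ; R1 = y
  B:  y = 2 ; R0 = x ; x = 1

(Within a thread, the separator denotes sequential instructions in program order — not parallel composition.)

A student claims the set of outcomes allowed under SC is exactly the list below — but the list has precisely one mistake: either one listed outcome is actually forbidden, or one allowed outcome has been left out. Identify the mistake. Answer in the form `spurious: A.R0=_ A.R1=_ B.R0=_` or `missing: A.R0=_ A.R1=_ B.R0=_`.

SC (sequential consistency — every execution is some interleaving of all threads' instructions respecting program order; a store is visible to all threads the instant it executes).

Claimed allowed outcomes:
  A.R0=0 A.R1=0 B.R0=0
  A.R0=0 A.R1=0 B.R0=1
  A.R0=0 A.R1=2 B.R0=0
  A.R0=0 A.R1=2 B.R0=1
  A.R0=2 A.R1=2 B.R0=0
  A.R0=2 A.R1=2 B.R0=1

spurious: A.R0=0 A.R1=0 B.R0=0

outcome vector order: (A.R0,A.R1,B.R0)
SC (5): 001 020 021 220 221
claimed∖SC = {000}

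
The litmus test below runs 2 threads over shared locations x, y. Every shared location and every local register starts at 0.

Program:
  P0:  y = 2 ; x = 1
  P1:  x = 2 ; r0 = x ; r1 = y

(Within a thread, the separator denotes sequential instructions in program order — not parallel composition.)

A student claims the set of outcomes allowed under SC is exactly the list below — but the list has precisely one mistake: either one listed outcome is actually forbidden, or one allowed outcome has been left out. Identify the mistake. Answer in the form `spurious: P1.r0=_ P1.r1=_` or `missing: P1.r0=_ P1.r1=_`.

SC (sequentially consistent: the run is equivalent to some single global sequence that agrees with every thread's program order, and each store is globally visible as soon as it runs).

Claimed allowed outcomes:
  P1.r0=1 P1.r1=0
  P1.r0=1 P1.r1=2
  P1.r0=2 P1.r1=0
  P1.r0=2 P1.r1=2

spurious: P1.r0=1 P1.r1=0

outcome vector order: (P1.r0,P1.r1)
SC (3): (1,2); (2,0); (2,2)
claimed∖SC = {(1,0)}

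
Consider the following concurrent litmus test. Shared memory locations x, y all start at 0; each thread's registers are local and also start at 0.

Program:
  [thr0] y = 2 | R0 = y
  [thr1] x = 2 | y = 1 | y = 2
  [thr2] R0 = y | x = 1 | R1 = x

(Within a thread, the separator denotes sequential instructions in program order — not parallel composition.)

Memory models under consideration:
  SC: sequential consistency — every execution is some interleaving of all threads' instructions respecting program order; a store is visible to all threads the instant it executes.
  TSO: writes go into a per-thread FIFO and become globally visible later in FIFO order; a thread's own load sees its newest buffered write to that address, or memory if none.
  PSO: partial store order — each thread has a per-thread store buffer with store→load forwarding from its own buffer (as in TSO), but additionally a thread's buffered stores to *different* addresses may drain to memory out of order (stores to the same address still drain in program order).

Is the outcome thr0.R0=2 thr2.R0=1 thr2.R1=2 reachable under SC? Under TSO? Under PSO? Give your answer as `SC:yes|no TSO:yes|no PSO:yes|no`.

outcome vector order: (thr0.R0,thr2.R0,thr2.R1)
SC: 10 outcomes — {101, 102, 111, 121, 122, 201, 202, 211, 221, 222}
TSO: 10 outcomes — {101, 102, 111, 121, 122, 201, 202, 211, 221, 222}
PSO: 12 outcomes — {101, 102, 111, 112, 121, 122, 201, 202, 211, 212, 221, 222}
target 212 ∈ {PSO}

SC:no TSO:no PSO:yes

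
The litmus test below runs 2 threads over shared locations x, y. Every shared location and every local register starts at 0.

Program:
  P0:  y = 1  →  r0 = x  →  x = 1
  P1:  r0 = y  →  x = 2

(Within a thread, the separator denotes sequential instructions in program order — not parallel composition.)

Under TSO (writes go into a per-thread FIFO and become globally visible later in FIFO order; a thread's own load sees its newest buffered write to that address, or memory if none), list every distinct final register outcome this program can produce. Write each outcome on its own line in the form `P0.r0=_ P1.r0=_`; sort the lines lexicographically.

P0.r0=0 P1.r0=0
P0.r0=0 P1.r0=1
P0.r0=2 P1.r0=0
P0.r0=2 P1.r0=1

outcome vector order: (P0.r0,P1.r0)
|TSO outcomes| = 4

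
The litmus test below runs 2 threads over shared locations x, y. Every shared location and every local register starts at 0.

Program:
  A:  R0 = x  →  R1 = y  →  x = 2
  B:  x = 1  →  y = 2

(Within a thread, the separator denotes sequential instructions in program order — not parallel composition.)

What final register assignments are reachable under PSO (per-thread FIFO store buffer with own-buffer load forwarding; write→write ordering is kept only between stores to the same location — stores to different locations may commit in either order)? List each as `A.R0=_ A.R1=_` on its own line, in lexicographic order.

outcome vector order: (A.R0,A.R1)
|PSO outcomes| = 4

A.R0=0 A.R1=0
A.R0=0 A.R1=2
A.R0=1 A.R1=0
A.R0=1 A.R1=2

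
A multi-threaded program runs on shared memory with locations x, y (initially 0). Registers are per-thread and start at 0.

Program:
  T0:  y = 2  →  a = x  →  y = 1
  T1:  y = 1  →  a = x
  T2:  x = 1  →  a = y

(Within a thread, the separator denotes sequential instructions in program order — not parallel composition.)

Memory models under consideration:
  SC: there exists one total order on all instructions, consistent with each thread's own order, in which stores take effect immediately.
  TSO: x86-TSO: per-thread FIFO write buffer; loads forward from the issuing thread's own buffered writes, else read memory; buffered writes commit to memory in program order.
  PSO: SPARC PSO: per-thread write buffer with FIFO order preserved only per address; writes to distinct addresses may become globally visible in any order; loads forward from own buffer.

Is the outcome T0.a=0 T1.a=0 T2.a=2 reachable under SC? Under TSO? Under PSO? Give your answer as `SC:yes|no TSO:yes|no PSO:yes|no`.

SC:yes TSO:yes PSO:yes

outcome vector order: (T0.a,T1.a,T2.a)
SC (9): 001, 002, 011, 012, 101, 102, 110, 111, 112
TSO (12): 000, 001, 002, 010, 011, 012, 100, 101, 102, 110, 111, 112
PSO (12): 000, 001, 002, 010, 011, 012, 100, 101, 102, 110, 111, 112
target 002 ∈ {SC,TSO,PSO}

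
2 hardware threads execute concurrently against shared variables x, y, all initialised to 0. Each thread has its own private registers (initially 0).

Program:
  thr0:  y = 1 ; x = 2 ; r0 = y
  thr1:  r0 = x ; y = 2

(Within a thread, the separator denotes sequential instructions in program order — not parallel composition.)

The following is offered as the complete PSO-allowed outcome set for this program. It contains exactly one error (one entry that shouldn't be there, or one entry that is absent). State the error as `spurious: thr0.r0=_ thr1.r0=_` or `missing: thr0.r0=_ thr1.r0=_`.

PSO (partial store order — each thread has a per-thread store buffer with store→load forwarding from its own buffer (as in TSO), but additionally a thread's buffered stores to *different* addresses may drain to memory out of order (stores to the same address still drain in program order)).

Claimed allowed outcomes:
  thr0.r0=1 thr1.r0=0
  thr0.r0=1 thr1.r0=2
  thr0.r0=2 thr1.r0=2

outcome vector order: (thr0.r0,thr1.r0)
PSO: 4 outcomes — {1/0; 1/2; 2/0; 2/2}
PSO∖claimed = {2/0}

missing: thr0.r0=2 thr1.r0=0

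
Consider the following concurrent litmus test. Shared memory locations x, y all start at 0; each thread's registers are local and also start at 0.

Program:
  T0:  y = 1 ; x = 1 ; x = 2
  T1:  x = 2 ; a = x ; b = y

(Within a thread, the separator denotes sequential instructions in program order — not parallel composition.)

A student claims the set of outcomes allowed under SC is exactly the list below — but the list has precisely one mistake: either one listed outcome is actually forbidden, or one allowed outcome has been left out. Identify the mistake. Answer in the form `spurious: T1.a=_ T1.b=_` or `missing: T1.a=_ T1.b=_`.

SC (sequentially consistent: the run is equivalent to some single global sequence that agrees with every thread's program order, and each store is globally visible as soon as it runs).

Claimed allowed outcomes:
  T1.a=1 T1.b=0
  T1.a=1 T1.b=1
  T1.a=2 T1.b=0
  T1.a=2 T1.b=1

outcome vector order: (T1.a,T1.b)
SC: 3 outcomes — {<1 1>, <2 0>, <2 1>}
claimed∖SC = {<1 0>}

spurious: T1.a=1 T1.b=0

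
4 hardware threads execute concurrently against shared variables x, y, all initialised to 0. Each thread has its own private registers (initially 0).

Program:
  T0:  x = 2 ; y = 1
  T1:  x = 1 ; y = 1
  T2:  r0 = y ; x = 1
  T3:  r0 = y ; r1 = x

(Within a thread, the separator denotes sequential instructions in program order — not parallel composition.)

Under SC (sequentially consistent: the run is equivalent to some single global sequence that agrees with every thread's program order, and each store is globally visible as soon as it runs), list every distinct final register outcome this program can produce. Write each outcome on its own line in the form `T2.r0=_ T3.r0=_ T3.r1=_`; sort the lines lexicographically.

outcome vector order: (T2.r0,T3.r0,T3.r1)
|SC outcomes| = 10

T2.r0=0 T3.r0=0 T3.r1=0
T2.r0=0 T3.r0=0 T3.r1=1
T2.r0=0 T3.r0=0 T3.r1=2
T2.r0=0 T3.r0=1 T3.r1=1
T2.r0=0 T3.r0=1 T3.r1=2
T2.r0=1 T3.r0=0 T3.r1=0
T2.r0=1 T3.r0=0 T3.r1=1
T2.r0=1 T3.r0=0 T3.r1=2
T2.r0=1 T3.r0=1 T3.r1=1
T2.r0=1 T3.r0=1 T3.r1=2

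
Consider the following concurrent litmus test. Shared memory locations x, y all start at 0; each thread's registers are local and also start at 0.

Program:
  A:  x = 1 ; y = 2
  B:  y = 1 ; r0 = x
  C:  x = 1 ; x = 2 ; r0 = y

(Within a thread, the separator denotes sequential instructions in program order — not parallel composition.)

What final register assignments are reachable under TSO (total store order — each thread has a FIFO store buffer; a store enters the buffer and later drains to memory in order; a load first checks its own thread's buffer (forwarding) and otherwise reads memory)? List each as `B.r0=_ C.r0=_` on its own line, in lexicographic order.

outcome vector order: (B.r0,C.r0)
|TSO outcomes| = 9

B.r0=0 C.r0=0
B.r0=0 C.r0=1
B.r0=0 C.r0=2
B.r0=1 C.r0=0
B.r0=1 C.r0=1
B.r0=1 C.r0=2
B.r0=2 C.r0=0
B.r0=2 C.r0=1
B.r0=2 C.r0=2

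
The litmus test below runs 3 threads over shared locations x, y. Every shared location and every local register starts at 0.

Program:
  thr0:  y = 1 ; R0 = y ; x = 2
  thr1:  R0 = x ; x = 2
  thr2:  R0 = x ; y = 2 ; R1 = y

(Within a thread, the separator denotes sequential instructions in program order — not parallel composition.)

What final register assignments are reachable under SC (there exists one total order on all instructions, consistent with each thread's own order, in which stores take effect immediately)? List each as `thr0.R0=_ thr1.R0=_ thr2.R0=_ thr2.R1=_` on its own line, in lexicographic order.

outcome vector order: (thr0.R0,thr1.R0,thr2.R0,thr2.R1)
|SC outcomes| = 10

thr0.R0=1 thr1.R0=0 thr2.R0=0 thr2.R1=1
thr0.R0=1 thr1.R0=0 thr2.R0=0 thr2.R1=2
thr0.R0=1 thr1.R0=0 thr2.R0=2 thr2.R1=1
thr0.R0=1 thr1.R0=0 thr2.R0=2 thr2.R1=2
thr0.R0=1 thr1.R0=2 thr2.R0=0 thr2.R1=1
thr0.R0=1 thr1.R0=2 thr2.R0=0 thr2.R1=2
thr0.R0=1 thr1.R0=2 thr2.R0=2 thr2.R1=2
thr0.R0=2 thr1.R0=0 thr2.R0=0 thr2.R1=2
thr0.R0=2 thr1.R0=0 thr2.R0=2 thr2.R1=2
thr0.R0=2 thr1.R0=2 thr2.R0=0 thr2.R1=2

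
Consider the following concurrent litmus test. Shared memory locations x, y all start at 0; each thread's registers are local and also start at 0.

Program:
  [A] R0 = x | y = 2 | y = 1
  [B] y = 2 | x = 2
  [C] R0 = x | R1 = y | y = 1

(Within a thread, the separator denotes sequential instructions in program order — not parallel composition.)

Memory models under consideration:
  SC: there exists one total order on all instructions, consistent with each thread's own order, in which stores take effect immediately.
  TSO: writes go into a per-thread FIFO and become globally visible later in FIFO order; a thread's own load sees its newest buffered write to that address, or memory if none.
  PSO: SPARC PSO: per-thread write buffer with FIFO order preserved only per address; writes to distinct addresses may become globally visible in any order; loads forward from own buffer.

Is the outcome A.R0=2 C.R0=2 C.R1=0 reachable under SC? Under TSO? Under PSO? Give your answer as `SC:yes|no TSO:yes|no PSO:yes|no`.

SC:no TSO:no PSO:yes

outcome vector order: (A.R0,C.R0,C.R1)
[SC] allowed = {0/0/0, 0/0/1, 0/0/2, 0/2/1, 0/2/2, 2/0/0, 2/0/1, 2/0/2, 2/2/1, 2/2/2}
[TSO] allowed = {0/0/0, 0/0/1, 0/0/2, 0/2/1, 0/2/2, 2/0/0, 2/0/1, 2/0/2, 2/2/1, 2/2/2}
[PSO] allowed = {0/0/0, 0/0/1, 0/0/2, 0/2/0, 0/2/1, 0/2/2, 2/0/0, 2/0/1, 2/0/2, 2/2/0, 2/2/1, 2/2/2}
target 2/2/0 ∈ {PSO}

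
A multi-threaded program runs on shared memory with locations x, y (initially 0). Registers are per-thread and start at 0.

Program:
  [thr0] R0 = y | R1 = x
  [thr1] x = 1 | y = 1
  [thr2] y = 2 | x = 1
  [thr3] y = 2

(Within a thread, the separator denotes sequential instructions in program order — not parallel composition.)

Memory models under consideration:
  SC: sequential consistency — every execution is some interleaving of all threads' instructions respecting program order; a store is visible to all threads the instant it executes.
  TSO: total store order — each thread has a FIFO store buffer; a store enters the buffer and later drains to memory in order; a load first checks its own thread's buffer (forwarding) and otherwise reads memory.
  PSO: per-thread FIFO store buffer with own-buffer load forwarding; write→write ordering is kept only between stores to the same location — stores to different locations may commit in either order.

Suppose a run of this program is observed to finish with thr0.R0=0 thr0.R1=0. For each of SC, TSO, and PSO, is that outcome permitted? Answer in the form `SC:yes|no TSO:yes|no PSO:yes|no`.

outcome vector order: (thr0.R0,thr0.R1)
SC: 5 outcomes — {(0,0) (0,1) (1,1) (2,0) (2,1)}
TSO: 5 outcomes — {(0,0) (0,1) (1,1) (2,0) (2,1)}
PSO: 6 outcomes — {(0,0) (0,1) (1,0) (1,1) (2,0) (2,1)}
target (0,0) ∈ {SC,TSO,PSO}

SC:yes TSO:yes PSO:yes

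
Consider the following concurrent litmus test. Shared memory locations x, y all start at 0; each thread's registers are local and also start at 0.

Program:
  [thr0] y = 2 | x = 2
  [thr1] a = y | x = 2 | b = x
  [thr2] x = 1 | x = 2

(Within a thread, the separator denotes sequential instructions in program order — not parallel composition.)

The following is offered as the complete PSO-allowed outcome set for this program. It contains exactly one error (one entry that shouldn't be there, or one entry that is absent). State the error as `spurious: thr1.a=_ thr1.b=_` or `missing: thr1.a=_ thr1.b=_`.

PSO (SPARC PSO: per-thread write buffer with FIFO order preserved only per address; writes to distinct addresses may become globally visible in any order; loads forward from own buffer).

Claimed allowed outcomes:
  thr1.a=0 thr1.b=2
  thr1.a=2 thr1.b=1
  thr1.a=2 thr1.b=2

missing: thr1.a=0 thr1.b=1

outcome vector order: (thr1.a,thr1.b)
under PSO → <0 1>; <0 2>; <2 1>; <2 2>
PSO∖claimed = {<0 1>}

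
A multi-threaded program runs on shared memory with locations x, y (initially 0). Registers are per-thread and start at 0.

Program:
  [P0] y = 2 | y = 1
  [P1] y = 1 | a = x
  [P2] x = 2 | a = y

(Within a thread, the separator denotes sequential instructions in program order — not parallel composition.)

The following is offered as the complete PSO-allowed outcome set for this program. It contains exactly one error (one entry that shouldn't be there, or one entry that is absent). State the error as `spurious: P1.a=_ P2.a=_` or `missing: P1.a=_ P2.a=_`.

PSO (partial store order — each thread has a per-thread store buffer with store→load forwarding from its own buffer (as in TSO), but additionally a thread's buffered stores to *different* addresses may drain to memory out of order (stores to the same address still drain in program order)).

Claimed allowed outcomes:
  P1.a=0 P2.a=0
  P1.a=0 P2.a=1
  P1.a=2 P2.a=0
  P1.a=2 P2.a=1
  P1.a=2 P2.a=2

missing: P1.a=0 P2.a=2

outcome vector order: (P1.a,P2.a)
[PSO] allowed = {00, 01, 02, 20, 21, 22}
PSO∖claimed = {02}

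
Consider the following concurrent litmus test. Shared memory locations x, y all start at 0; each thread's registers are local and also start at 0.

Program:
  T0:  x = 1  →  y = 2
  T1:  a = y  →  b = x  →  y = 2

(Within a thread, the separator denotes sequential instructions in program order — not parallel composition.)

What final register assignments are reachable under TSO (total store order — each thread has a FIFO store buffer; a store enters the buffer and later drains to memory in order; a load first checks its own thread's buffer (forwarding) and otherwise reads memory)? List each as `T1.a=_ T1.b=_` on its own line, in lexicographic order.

outcome vector order: (T1.a,T1.b)
|TSO outcomes| = 3

T1.a=0 T1.b=0
T1.a=0 T1.b=1
T1.a=2 T1.b=1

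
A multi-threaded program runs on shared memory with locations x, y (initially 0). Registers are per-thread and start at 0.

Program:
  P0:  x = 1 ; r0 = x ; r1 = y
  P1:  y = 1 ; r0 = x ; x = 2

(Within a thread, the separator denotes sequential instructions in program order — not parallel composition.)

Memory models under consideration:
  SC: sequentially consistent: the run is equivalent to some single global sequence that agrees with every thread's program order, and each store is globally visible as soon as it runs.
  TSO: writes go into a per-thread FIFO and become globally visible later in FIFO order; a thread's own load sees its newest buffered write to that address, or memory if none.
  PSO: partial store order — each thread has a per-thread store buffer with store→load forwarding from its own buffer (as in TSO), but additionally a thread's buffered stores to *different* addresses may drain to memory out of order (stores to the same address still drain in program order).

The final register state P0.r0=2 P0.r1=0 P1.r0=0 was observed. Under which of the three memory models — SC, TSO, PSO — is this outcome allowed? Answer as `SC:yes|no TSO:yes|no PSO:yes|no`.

SC:no TSO:no PSO:yes

outcome vector order: (P0.r0,P0.r1,P1.r0)
under SC → <1 0 1> <1 1 0> <1 1 1> <2 1 0> <2 1 1>
under TSO → <1 0 0> <1 0 1> <1 1 0> <1 1 1> <2 1 0> <2 1 1>
under PSO → <1 0 0> <1 0 1> <1 1 0> <1 1 1> <2 0 0> <2 0 1> <2 1 0> <2 1 1>
target <2 0 0> ∈ {PSO}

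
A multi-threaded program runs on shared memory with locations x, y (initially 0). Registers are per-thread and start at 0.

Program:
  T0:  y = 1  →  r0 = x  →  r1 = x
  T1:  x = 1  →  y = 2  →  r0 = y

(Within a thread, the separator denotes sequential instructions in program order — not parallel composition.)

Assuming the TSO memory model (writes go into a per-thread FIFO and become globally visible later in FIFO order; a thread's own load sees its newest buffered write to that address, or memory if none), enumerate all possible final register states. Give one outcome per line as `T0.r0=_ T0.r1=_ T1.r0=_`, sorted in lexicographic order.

T0.r0=0 T0.r1=0 T1.r0=1
T0.r0=0 T0.r1=0 T1.r0=2
T0.r0=0 T0.r1=1 T1.r0=1
T0.r0=0 T0.r1=1 T1.r0=2
T0.r0=1 T0.r1=1 T1.r0=1
T0.r0=1 T0.r1=1 T1.r0=2

outcome vector order: (T0.r0,T0.r1,T1.r0)
|TSO outcomes| = 6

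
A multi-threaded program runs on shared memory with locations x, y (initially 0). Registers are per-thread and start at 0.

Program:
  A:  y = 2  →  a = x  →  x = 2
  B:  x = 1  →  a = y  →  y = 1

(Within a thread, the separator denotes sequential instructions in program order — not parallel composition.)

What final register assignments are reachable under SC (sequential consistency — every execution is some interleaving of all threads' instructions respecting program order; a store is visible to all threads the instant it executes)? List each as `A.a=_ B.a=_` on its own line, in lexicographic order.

outcome vector order: (A.a,B.a)
|SC outcomes| = 3

A.a=0 B.a=2
A.a=1 B.a=0
A.a=1 B.a=2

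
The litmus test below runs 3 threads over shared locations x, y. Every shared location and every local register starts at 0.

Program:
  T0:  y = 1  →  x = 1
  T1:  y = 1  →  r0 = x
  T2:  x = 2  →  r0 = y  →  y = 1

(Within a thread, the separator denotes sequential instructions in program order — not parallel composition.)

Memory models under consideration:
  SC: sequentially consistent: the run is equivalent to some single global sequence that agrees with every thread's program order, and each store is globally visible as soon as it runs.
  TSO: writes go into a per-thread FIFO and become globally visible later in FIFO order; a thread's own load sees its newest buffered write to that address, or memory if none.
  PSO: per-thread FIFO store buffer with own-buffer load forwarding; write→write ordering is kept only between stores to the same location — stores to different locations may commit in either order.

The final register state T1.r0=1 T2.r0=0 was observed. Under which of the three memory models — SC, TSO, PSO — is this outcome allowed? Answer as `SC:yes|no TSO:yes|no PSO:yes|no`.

outcome vector order: (T1.r0,T2.r0)
SC (5): (0,1) (1,0) (1,1) (2,0) (2,1)
TSO (6): (0,0) (0,1) (1,0) (1,1) (2,0) (2,1)
PSO (6): (0,0) (0,1) (1,0) (1,1) (2,0) (2,1)
target (1,0) ∈ {SC,TSO,PSO}

SC:yes TSO:yes PSO:yes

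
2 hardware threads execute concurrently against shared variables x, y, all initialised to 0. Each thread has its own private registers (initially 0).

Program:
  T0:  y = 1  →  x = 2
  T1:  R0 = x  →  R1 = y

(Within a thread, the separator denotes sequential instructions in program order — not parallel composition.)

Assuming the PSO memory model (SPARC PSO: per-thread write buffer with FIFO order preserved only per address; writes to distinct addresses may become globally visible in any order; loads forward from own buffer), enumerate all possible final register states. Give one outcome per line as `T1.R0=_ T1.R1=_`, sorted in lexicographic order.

outcome vector order: (T1.R0,T1.R1)
|PSO outcomes| = 4

T1.R0=0 T1.R1=0
T1.R0=0 T1.R1=1
T1.R0=2 T1.R1=0
T1.R0=2 T1.R1=1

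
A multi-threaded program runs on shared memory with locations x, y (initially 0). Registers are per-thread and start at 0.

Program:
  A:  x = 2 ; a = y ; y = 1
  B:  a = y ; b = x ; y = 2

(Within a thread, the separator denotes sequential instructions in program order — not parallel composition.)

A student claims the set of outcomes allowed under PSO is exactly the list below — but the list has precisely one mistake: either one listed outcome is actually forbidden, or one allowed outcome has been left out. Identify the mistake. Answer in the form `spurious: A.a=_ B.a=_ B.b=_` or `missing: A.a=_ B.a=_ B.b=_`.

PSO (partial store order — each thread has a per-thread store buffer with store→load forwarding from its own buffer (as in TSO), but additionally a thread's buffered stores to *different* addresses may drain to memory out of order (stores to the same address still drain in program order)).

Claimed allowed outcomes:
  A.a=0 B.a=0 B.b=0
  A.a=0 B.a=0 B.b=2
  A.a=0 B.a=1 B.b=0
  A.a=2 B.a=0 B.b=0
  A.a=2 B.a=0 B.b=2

outcome vector order: (A.a,B.a,B.b)
[PSO] allowed = {0/0/0; 0/0/2; 0/1/0; 0/1/2; 2/0/0; 2/0/2}
PSO∖claimed = {0/1/2}

missing: A.a=0 B.a=1 B.b=2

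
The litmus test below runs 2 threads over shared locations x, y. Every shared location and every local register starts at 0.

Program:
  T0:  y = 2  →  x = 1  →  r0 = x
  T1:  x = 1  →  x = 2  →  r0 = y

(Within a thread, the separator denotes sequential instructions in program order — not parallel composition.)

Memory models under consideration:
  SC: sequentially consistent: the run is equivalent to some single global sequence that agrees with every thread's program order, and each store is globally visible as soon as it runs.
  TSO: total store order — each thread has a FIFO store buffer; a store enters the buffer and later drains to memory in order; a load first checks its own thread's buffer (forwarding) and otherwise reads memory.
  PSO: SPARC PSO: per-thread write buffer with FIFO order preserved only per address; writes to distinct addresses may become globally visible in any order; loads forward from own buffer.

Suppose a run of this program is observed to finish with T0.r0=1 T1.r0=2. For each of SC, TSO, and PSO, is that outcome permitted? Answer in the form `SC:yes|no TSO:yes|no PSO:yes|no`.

outcome vector order: (T0.r0,T1.r0)
SC: 3 outcomes — {10 12 22}
TSO: 4 outcomes — {10 12 20 22}
PSO: 4 outcomes — {10 12 20 22}
target 12 ∈ {SC,TSO,PSO}

SC:yes TSO:yes PSO:yes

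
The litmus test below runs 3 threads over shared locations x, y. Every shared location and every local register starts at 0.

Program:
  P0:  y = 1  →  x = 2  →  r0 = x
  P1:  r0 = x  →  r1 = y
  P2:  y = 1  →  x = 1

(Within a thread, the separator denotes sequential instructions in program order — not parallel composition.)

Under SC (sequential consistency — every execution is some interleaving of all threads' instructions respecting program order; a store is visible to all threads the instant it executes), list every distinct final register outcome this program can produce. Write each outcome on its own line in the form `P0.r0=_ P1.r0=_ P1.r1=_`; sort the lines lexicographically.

outcome vector order: (P0.r0,P1.r0,P1.r1)
|SC outcomes| = 8

P0.r0=1 P1.r0=0 P1.r1=0
P0.r0=1 P1.r0=0 P1.r1=1
P0.r0=1 P1.r0=1 P1.r1=1
P0.r0=1 P1.r0=2 P1.r1=1
P0.r0=2 P1.r0=0 P1.r1=0
P0.r0=2 P1.r0=0 P1.r1=1
P0.r0=2 P1.r0=1 P1.r1=1
P0.r0=2 P1.r0=2 P1.r1=1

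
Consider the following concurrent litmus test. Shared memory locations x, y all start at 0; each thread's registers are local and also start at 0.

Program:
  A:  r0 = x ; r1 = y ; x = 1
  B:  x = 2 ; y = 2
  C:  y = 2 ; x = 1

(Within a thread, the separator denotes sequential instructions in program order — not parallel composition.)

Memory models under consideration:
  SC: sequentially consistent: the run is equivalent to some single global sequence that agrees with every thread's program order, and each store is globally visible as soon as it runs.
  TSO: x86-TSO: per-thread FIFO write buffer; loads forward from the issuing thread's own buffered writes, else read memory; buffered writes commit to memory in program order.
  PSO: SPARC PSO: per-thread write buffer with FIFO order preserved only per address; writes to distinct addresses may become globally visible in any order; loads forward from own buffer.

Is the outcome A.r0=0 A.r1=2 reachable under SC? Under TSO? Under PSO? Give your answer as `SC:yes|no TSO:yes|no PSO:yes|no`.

SC:yes TSO:yes PSO:yes

outcome vector order: (A.r0,A.r1)
under SC → 00, 02, 12, 20, 22
under TSO → 00, 02, 12, 20, 22
under PSO → 00, 02, 10, 12, 20, 22
target 02 ∈ {SC,TSO,PSO}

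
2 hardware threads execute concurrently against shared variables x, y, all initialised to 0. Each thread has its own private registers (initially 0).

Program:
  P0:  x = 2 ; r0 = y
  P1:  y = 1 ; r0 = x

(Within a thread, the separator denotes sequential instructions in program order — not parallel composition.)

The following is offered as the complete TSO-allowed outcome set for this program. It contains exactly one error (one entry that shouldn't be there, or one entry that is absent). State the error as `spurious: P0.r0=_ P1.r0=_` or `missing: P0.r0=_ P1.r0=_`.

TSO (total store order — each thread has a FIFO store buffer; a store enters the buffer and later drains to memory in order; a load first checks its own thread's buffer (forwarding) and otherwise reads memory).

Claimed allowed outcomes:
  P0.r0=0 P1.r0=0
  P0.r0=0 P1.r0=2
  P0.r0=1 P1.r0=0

missing: P0.r0=1 P1.r0=2

outcome vector order: (P0.r0,P1.r0)
[TSO] allowed = {(0,0) (0,2) (1,0) (1,2)}
TSO∖claimed = {(1,2)}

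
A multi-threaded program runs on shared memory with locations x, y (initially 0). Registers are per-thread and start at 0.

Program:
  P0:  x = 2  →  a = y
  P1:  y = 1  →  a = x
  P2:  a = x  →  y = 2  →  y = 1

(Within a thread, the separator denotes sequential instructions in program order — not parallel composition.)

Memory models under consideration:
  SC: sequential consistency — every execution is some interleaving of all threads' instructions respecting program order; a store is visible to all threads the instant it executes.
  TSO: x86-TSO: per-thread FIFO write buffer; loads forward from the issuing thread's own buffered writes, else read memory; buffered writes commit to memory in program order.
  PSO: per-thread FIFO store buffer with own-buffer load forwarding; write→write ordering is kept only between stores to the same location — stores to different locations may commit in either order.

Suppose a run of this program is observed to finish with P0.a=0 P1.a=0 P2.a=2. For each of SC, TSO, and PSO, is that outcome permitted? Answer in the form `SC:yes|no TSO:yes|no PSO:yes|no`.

outcome vector order: (P0.a,P1.a,P2.a)
under SC → 0/2/0 0/2/2 1/0/0 1/0/2 1/2/0 1/2/2 2/0/0 2/0/2 2/2/0 2/2/2
under TSO → 0/0/0 0/0/2 0/2/0 0/2/2 1/0/0 1/0/2 1/2/0 1/2/2 2/0/0 2/0/2 2/2/0 2/2/2
under PSO → 0/0/0 0/0/2 0/2/0 0/2/2 1/0/0 1/0/2 1/2/0 1/2/2 2/0/0 2/0/2 2/2/0 2/2/2
target 0/0/2 ∈ {TSO,PSO}

SC:no TSO:yes PSO:yes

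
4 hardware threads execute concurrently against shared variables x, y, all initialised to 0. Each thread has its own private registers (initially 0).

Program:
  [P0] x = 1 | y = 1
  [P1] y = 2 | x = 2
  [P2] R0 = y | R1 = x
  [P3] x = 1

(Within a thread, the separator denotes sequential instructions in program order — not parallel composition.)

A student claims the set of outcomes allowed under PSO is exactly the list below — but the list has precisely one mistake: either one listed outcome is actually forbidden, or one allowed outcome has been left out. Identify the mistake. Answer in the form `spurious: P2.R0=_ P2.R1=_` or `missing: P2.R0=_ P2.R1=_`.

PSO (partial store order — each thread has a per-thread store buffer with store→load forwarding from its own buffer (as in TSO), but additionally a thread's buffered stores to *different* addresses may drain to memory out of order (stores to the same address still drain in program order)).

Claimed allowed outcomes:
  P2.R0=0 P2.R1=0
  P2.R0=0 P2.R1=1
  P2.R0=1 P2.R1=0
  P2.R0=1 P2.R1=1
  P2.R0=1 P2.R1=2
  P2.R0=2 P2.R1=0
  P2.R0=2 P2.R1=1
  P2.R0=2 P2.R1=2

outcome vector order: (P2.R0,P2.R1)
under PSO → (0,0), (0,1), (0,2), (1,0), (1,1), (1,2), (2,0), (2,1), (2,2)
PSO∖claimed = {(0,2)}

missing: P2.R0=0 P2.R1=2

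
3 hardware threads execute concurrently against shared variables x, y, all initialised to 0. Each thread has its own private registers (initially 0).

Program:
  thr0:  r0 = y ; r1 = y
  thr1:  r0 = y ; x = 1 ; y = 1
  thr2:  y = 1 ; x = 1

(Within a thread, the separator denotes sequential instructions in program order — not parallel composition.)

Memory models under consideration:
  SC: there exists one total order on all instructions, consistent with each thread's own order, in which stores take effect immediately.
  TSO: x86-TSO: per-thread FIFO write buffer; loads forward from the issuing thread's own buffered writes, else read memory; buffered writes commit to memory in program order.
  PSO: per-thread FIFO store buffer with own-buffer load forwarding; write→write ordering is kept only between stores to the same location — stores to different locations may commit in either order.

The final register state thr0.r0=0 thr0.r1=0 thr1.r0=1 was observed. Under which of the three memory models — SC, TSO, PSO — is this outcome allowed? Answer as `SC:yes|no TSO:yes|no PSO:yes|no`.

SC:yes TSO:yes PSO:yes

outcome vector order: (thr0.r0,thr0.r1,thr1.r0)
[SC] allowed = {000; 001; 010; 011; 110; 111}
[TSO] allowed = {000; 001; 010; 011; 110; 111}
[PSO] allowed = {000; 001; 010; 011; 110; 111}
target 001 ∈ {SC,TSO,PSO}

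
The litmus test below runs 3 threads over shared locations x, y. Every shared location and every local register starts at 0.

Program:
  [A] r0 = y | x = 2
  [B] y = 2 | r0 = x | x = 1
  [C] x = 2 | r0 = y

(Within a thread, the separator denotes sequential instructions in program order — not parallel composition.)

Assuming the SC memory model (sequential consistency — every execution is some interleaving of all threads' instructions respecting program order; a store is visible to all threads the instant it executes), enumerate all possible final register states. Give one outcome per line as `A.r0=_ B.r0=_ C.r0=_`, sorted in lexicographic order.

outcome vector order: (A.r0,B.r0,C.r0)
|SC outcomes| = 6

A.r0=0 B.r0=0 C.r0=2
A.r0=0 B.r0=2 C.r0=0
A.r0=0 B.r0=2 C.r0=2
A.r0=2 B.r0=0 C.r0=2
A.r0=2 B.r0=2 C.r0=0
A.r0=2 B.r0=2 C.r0=2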